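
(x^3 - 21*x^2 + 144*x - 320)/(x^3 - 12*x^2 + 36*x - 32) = (x^2 - 13*x + 40)/(x^2 - 4*x + 4)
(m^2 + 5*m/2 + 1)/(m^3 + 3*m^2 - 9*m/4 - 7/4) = 2*(m + 2)/(2*m^2 + 5*m - 7)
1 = 1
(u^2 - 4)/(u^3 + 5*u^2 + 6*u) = (u - 2)/(u*(u + 3))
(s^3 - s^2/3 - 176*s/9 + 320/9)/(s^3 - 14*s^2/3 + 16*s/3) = (3*s^2 + 7*s - 40)/(3*s*(s - 2))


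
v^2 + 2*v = v*(v + 2)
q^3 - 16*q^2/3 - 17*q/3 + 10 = (q - 6)*(q - 1)*(q + 5/3)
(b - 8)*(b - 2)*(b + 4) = b^3 - 6*b^2 - 24*b + 64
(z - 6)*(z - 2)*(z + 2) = z^3 - 6*z^2 - 4*z + 24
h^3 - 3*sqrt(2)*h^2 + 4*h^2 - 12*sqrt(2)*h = h*(h + 4)*(h - 3*sqrt(2))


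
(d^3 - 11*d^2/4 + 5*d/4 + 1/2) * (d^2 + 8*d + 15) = d^5 + 21*d^4/4 - 23*d^3/4 - 123*d^2/4 + 91*d/4 + 15/2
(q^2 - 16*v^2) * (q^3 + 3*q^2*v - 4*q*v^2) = q^5 + 3*q^4*v - 20*q^3*v^2 - 48*q^2*v^3 + 64*q*v^4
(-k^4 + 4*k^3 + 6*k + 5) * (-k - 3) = k^5 - k^4 - 12*k^3 - 6*k^2 - 23*k - 15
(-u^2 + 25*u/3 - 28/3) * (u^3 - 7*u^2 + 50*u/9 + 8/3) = -u^5 + 46*u^4/3 - 659*u^3/9 + 2942*u^2/27 - 800*u/27 - 224/9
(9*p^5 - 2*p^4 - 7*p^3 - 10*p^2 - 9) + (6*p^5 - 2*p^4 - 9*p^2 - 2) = 15*p^5 - 4*p^4 - 7*p^3 - 19*p^2 - 11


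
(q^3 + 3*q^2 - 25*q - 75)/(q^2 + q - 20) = (q^2 - 2*q - 15)/(q - 4)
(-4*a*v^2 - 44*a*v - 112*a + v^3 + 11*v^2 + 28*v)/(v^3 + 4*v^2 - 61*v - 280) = (-4*a*v - 16*a + v^2 + 4*v)/(v^2 - 3*v - 40)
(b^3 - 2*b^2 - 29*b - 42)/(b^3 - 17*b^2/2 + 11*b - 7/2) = 2*(b^2 + 5*b + 6)/(2*b^2 - 3*b + 1)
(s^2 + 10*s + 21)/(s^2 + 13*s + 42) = (s + 3)/(s + 6)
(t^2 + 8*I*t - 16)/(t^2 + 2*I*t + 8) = (t + 4*I)/(t - 2*I)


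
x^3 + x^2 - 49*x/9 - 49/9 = (x - 7/3)*(x + 1)*(x + 7/3)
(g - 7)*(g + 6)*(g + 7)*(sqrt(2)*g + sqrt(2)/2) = sqrt(2)*g^4 + 13*sqrt(2)*g^3/2 - 46*sqrt(2)*g^2 - 637*sqrt(2)*g/2 - 147*sqrt(2)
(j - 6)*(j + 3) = j^2 - 3*j - 18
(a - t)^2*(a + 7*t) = a^3 + 5*a^2*t - 13*a*t^2 + 7*t^3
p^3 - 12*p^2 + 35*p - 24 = (p - 8)*(p - 3)*(p - 1)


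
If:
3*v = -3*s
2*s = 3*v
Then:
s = 0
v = 0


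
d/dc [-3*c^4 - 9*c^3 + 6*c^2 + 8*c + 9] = -12*c^3 - 27*c^2 + 12*c + 8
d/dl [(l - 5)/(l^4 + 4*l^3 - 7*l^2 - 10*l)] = (-3*l^4 + 12*l^3 + 67*l^2 - 70*l - 50)/(l^2*(l^6 + 8*l^5 + 2*l^4 - 76*l^3 - 31*l^2 + 140*l + 100))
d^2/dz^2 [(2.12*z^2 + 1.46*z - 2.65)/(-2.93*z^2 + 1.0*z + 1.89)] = (-2.8421709430404e-14*z^4 - 37.491108*z^3 + 66.060366*z^2 - 95.097252*z + 25.022906)/(25.153757*z^6 - 25.7547*z^5 - 39.886383*z^4 + 32.2262*z^3 + 25.728759*z^2 - 10.7163*z - 6.751269)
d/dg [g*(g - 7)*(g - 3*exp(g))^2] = (g - 3*exp(g))*(-2*g*(g - 7)*(3*exp(g) - 1) + g*(g - 3*exp(g)) + (g - 7)*(g - 3*exp(g)))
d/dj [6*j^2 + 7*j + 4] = 12*j + 7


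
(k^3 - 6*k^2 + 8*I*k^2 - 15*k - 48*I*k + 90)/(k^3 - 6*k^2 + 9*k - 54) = (k + 5*I)/(k - 3*I)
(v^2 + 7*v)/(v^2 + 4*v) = (v + 7)/(v + 4)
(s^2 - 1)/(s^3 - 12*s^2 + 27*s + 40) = (s - 1)/(s^2 - 13*s + 40)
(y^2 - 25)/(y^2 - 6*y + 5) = (y + 5)/(y - 1)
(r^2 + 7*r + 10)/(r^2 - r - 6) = (r + 5)/(r - 3)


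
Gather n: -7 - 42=-49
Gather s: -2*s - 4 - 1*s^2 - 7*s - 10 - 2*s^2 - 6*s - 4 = -3*s^2 - 15*s - 18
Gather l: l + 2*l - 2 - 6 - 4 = 3*l - 12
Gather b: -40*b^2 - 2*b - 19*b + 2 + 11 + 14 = -40*b^2 - 21*b + 27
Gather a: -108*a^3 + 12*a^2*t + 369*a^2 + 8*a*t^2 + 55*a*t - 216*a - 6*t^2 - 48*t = -108*a^3 + a^2*(12*t + 369) + a*(8*t^2 + 55*t - 216) - 6*t^2 - 48*t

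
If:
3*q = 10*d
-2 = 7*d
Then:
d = -2/7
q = -20/21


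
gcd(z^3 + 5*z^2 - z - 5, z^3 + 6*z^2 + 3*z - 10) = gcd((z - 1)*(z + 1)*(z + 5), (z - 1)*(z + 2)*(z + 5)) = z^2 + 4*z - 5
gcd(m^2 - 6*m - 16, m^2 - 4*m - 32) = m - 8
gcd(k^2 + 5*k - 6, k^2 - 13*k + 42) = 1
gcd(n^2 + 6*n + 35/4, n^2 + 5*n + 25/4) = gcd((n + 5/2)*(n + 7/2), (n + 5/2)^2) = n + 5/2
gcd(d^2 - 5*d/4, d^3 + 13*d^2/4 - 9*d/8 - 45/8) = d - 5/4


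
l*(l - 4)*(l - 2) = l^3 - 6*l^2 + 8*l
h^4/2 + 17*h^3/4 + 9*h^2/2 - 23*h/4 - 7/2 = (h/2 + 1)*(h - 1)*(h + 1/2)*(h + 7)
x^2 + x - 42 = (x - 6)*(x + 7)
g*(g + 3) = g^2 + 3*g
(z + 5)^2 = z^2 + 10*z + 25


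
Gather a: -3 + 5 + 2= 4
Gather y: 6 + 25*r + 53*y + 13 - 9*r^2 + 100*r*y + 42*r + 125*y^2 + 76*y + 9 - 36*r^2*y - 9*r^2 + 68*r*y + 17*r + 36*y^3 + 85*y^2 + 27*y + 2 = -18*r^2 + 84*r + 36*y^3 + 210*y^2 + y*(-36*r^2 + 168*r + 156) + 30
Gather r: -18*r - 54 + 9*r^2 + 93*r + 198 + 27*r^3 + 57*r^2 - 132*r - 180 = 27*r^3 + 66*r^2 - 57*r - 36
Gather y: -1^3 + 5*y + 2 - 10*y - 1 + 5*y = 0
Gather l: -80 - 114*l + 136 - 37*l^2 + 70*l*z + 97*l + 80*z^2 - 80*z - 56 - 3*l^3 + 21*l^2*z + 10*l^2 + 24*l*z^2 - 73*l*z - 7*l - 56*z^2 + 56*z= -3*l^3 + l^2*(21*z - 27) + l*(24*z^2 - 3*z - 24) + 24*z^2 - 24*z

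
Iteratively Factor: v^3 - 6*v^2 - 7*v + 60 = (v - 4)*(v^2 - 2*v - 15) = (v - 5)*(v - 4)*(v + 3)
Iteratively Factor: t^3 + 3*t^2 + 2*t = (t + 2)*(t^2 + t) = t*(t + 2)*(t + 1)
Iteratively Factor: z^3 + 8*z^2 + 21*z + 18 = (z + 3)*(z^2 + 5*z + 6) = (z + 3)^2*(z + 2)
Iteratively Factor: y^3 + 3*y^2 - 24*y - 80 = (y + 4)*(y^2 - y - 20) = (y - 5)*(y + 4)*(y + 4)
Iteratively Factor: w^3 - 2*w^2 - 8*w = (w)*(w^2 - 2*w - 8) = w*(w + 2)*(w - 4)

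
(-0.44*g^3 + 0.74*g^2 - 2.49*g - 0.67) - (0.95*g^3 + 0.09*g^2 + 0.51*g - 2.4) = -1.39*g^3 + 0.65*g^2 - 3.0*g + 1.73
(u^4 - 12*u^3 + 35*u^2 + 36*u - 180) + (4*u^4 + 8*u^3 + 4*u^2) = 5*u^4 - 4*u^3 + 39*u^2 + 36*u - 180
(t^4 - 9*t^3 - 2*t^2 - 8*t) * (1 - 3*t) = -3*t^5 + 28*t^4 - 3*t^3 + 22*t^2 - 8*t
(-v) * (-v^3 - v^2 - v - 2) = v^4 + v^3 + v^2 + 2*v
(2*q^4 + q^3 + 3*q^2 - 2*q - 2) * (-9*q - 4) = -18*q^5 - 17*q^4 - 31*q^3 + 6*q^2 + 26*q + 8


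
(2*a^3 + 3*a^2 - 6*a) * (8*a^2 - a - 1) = 16*a^5 + 22*a^4 - 53*a^3 + 3*a^2 + 6*a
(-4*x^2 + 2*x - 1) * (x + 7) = -4*x^3 - 26*x^2 + 13*x - 7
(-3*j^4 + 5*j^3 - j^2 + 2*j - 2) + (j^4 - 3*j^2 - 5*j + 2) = -2*j^4 + 5*j^3 - 4*j^2 - 3*j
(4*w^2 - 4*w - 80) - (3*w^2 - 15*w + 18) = w^2 + 11*w - 98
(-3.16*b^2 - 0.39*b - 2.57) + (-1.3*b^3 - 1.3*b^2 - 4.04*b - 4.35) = -1.3*b^3 - 4.46*b^2 - 4.43*b - 6.92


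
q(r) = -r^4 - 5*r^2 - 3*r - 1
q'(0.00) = -3.00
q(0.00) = -1.00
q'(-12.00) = 7029.00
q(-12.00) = -21421.00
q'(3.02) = -143.37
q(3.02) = -138.84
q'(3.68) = -239.14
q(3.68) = -263.15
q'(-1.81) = 38.82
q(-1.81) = -22.68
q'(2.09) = -60.42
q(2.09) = -48.19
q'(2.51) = -91.35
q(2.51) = -79.72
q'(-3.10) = 147.16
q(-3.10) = -132.10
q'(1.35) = -26.34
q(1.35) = -17.48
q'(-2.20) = 61.59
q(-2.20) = -42.03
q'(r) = -4*r^3 - 10*r - 3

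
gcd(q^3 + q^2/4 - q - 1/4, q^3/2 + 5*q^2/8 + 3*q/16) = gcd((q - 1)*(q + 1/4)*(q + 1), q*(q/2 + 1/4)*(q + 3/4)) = 1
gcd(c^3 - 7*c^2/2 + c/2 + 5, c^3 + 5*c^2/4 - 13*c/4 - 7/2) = c + 1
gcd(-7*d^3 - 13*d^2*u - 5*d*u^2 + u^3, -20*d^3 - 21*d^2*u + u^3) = d + u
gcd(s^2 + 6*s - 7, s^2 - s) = s - 1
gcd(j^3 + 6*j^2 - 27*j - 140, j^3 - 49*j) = j + 7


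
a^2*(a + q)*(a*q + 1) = a^4*q + a^3*q^2 + a^3 + a^2*q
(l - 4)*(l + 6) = l^2 + 2*l - 24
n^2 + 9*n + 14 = (n + 2)*(n + 7)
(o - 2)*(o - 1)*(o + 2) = o^3 - o^2 - 4*o + 4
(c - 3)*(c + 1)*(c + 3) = c^3 + c^2 - 9*c - 9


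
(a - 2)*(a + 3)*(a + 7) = a^3 + 8*a^2 + a - 42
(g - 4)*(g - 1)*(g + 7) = g^3 + 2*g^2 - 31*g + 28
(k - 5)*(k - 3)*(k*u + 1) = k^3*u - 8*k^2*u + k^2 + 15*k*u - 8*k + 15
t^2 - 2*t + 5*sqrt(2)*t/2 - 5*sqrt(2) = (t - 2)*(t + 5*sqrt(2)/2)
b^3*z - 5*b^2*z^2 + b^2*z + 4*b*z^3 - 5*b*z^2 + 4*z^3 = (b - 4*z)*(b - z)*(b*z + z)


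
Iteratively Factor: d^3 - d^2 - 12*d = (d - 4)*(d^2 + 3*d) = d*(d - 4)*(d + 3)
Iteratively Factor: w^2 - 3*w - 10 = (w - 5)*(w + 2)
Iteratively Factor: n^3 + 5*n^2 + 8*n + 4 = (n + 2)*(n^2 + 3*n + 2) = (n + 2)^2*(n + 1)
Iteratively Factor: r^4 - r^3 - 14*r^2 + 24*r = (r + 4)*(r^3 - 5*r^2 + 6*r) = r*(r + 4)*(r^2 - 5*r + 6) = r*(r - 3)*(r + 4)*(r - 2)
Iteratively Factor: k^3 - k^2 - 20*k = (k + 4)*(k^2 - 5*k) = (k - 5)*(k + 4)*(k)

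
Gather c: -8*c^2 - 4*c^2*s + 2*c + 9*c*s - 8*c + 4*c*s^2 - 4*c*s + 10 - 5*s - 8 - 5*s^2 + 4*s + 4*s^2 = c^2*(-4*s - 8) + c*(4*s^2 + 5*s - 6) - s^2 - s + 2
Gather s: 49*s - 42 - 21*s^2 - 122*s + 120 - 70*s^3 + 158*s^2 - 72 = -70*s^3 + 137*s^2 - 73*s + 6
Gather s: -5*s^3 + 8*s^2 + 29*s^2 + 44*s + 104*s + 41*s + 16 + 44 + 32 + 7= -5*s^3 + 37*s^2 + 189*s + 99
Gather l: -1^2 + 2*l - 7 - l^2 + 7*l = -l^2 + 9*l - 8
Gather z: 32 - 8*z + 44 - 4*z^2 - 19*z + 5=-4*z^2 - 27*z + 81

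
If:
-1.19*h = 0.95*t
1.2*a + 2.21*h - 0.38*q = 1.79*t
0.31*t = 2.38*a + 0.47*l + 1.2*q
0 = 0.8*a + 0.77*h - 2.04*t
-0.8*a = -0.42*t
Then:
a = 0.00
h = 0.00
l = 0.00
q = 0.00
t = 0.00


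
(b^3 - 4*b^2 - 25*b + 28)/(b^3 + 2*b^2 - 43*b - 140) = (b - 1)/(b + 5)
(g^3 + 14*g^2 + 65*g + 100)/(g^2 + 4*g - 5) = (g^2 + 9*g + 20)/(g - 1)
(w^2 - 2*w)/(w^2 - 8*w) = (w - 2)/(w - 8)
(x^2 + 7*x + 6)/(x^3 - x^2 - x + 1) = (x + 6)/(x^2 - 2*x + 1)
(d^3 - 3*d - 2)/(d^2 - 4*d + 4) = (d^2 + 2*d + 1)/(d - 2)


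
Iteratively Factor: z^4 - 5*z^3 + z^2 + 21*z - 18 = (z - 3)*(z^3 - 2*z^2 - 5*z + 6) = (z - 3)*(z - 1)*(z^2 - z - 6) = (z - 3)*(z - 1)*(z + 2)*(z - 3)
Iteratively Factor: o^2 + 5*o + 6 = (o + 2)*(o + 3)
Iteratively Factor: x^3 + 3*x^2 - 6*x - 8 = (x + 1)*(x^2 + 2*x - 8) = (x - 2)*(x + 1)*(x + 4)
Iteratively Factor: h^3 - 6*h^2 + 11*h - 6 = (h - 2)*(h^2 - 4*h + 3) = (h - 3)*(h - 2)*(h - 1)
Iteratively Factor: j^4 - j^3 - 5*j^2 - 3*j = (j + 1)*(j^3 - 2*j^2 - 3*j) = (j - 3)*(j + 1)*(j^2 + j) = (j - 3)*(j + 1)^2*(j)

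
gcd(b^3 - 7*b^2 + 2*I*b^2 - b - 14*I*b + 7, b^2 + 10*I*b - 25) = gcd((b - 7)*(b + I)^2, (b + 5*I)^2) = 1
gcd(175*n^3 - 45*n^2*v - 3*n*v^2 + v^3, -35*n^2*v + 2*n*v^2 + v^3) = -35*n^2 + 2*n*v + v^2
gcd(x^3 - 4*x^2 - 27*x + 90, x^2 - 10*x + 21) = x - 3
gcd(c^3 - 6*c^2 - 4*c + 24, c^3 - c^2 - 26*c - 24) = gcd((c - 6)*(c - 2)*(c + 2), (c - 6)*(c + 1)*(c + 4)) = c - 6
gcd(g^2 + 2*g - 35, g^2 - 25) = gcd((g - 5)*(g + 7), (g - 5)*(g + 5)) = g - 5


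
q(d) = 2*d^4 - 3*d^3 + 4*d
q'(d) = 8*d^3 - 9*d^2 + 4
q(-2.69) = 152.36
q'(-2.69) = -216.85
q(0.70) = 2.25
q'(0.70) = 2.33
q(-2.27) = 79.12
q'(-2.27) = -135.95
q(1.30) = 4.32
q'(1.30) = 6.37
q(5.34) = 1190.82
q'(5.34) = 965.55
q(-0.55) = -1.52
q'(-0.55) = -0.05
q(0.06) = 0.24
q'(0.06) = 3.97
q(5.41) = 1259.86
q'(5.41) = 1007.31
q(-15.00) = 111315.00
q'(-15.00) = -29021.00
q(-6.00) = 3216.00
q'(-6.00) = -2048.00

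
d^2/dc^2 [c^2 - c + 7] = 2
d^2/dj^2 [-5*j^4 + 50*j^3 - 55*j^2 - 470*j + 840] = -60*j^2 + 300*j - 110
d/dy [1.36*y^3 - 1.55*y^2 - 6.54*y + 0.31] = 4.08*y^2 - 3.1*y - 6.54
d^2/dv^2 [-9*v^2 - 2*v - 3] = -18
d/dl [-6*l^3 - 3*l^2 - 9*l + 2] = -18*l^2 - 6*l - 9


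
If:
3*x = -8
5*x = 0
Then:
No Solution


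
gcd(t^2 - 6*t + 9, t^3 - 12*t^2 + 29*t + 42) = 1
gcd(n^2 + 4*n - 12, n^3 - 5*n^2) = 1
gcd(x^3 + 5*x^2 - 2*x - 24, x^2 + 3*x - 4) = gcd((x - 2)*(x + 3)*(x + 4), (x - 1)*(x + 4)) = x + 4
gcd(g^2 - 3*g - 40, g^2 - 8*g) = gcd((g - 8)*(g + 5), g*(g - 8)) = g - 8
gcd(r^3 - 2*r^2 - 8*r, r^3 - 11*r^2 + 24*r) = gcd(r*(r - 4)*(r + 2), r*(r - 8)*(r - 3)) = r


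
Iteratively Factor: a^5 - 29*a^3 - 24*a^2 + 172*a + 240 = (a + 4)*(a^4 - 4*a^3 - 13*a^2 + 28*a + 60) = (a + 2)*(a + 4)*(a^3 - 6*a^2 - a + 30) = (a + 2)^2*(a + 4)*(a^2 - 8*a + 15) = (a - 3)*(a + 2)^2*(a + 4)*(a - 5)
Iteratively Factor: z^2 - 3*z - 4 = (z - 4)*(z + 1)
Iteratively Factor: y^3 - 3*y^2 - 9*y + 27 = (y + 3)*(y^2 - 6*y + 9) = (y - 3)*(y + 3)*(y - 3)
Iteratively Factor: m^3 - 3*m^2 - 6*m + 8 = (m - 1)*(m^2 - 2*m - 8) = (m - 1)*(m + 2)*(m - 4)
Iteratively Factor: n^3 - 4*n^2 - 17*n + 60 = (n - 3)*(n^2 - n - 20) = (n - 3)*(n + 4)*(n - 5)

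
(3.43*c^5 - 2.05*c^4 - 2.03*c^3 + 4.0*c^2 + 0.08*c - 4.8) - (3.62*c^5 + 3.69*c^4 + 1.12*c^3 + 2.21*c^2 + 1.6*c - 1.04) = -0.19*c^5 - 5.74*c^4 - 3.15*c^3 + 1.79*c^2 - 1.52*c - 3.76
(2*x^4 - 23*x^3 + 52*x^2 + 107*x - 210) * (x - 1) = 2*x^5 - 25*x^4 + 75*x^3 + 55*x^2 - 317*x + 210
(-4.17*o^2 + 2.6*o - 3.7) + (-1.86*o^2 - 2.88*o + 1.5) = -6.03*o^2 - 0.28*o - 2.2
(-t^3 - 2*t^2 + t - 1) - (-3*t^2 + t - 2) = -t^3 + t^2 + 1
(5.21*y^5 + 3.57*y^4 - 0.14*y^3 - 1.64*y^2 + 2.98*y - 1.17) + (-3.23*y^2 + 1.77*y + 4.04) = 5.21*y^5 + 3.57*y^4 - 0.14*y^3 - 4.87*y^2 + 4.75*y + 2.87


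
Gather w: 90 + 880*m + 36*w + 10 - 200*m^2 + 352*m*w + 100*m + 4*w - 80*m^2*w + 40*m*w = -200*m^2 + 980*m + w*(-80*m^2 + 392*m + 40) + 100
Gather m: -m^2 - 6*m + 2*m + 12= -m^2 - 4*m + 12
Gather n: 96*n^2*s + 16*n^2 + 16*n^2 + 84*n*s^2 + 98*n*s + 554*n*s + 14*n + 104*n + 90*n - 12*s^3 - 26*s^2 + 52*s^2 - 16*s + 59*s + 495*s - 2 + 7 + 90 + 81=n^2*(96*s + 32) + n*(84*s^2 + 652*s + 208) - 12*s^3 + 26*s^2 + 538*s + 176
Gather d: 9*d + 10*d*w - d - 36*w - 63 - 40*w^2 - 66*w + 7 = d*(10*w + 8) - 40*w^2 - 102*w - 56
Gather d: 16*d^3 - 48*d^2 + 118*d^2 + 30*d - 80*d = 16*d^3 + 70*d^2 - 50*d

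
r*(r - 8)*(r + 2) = r^3 - 6*r^2 - 16*r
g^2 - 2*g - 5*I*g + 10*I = (g - 2)*(g - 5*I)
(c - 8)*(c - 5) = c^2 - 13*c + 40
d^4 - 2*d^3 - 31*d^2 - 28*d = d*(d - 7)*(d + 1)*(d + 4)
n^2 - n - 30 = (n - 6)*(n + 5)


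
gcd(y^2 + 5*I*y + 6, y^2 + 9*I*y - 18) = y + 6*I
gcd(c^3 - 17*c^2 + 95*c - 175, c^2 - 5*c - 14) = c - 7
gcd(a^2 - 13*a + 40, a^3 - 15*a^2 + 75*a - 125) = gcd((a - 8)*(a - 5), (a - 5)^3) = a - 5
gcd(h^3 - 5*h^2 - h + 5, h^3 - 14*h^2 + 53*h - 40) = h^2 - 6*h + 5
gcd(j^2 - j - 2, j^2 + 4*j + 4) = 1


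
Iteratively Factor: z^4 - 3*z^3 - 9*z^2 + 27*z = (z - 3)*(z^3 - 9*z) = z*(z - 3)*(z^2 - 9) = z*(z - 3)*(z + 3)*(z - 3)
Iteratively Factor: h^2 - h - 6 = (h + 2)*(h - 3)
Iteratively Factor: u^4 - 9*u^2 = (u)*(u^3 - 9*u) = u^2*(u^2 - 9) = u^2*(u + 3)*(u - 3)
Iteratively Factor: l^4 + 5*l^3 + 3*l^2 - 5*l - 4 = (l + 4)*(l^3 + l^2 - l - 1) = (l + 1)*(l + 4)*(l^2 - 1) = (l - 1)*(l + 1)*(l + 4)*(l + 1)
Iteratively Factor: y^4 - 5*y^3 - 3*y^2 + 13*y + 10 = (y - 2)*(y^3 - 3*y^2 - 9*y - 5) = (y - 2)*(y + 1)*(y^2 - 4*y - 5) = (y - 5)*(y - 2)*(y + 1)*(y + 1)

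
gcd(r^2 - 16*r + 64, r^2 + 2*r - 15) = 1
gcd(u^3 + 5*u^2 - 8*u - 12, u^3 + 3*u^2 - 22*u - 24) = u^2 + 7*u + 6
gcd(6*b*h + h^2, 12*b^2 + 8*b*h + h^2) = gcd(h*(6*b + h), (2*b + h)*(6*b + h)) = 6*b + h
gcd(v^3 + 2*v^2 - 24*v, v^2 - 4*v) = v^2 - 4*v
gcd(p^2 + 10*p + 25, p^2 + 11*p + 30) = p + 5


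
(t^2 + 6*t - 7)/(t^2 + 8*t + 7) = (t - 1)/(t + 1)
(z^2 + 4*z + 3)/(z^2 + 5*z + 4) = (z + 3)/(z + 4)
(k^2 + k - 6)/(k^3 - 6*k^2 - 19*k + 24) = (k - 2)/(k^2 - 9*k + 8)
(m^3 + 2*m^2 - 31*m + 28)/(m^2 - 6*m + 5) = (m^2 + 3*m - 28)/(m - 5)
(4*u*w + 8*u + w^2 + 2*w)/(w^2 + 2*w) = (4*u + w)/w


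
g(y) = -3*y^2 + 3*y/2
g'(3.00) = -16.50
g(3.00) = -22.50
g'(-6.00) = 37.50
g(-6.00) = -117.00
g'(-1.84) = 12.54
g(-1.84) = -12.92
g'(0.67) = -2.52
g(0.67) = -0.34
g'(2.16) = -11.46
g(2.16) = -10.76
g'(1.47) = -7.32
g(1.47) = -4.28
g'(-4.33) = 27.48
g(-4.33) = -62.74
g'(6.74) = -38.94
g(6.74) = -126.17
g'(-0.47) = 4.32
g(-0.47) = -1.37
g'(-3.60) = 23.10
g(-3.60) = -44.28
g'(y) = 3/2 - 6*y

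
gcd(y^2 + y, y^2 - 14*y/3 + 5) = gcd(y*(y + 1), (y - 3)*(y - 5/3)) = 1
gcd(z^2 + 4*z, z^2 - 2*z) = z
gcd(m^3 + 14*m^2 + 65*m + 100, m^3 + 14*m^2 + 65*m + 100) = m^3 + 14*m^2 + 65*m + 100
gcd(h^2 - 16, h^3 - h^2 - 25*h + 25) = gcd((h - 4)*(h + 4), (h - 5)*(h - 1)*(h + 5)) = 1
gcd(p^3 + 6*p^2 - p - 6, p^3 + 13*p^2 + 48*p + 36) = p^2 + 7*p + 6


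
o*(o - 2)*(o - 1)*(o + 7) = o^4 + 4*o^3 - 19*o^2 + 14*o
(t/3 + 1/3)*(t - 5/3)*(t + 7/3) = t^3/3 + 5*t^2/9 - 29*t/27 - 35/27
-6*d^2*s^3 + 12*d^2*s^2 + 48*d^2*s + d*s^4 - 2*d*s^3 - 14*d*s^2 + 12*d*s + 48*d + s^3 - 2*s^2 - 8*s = (-6*d + s)*(s - 4)*(s + 2)*(d*s + 1)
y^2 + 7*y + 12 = (y + 3)*(y + 4)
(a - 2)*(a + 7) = a^2 + 5*a - 14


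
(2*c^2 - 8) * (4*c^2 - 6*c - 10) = 8*c^4 - 12*c^3 - 52*c^2 + 48*c + 80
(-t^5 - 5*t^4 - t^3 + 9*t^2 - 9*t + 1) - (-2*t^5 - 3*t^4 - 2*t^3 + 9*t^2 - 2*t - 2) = t^5 - 2*t^4 + t^3 - 7*t + 3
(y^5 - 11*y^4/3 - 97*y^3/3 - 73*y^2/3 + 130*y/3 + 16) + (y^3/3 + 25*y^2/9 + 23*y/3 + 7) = y^5 - 11*y^4/3 - 32*y^3 - 194*y^2/9 + 51*y + 23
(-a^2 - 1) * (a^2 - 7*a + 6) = -a^4 + 7*a^3 - 7*a^2 + 7*a - 6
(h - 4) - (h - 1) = -3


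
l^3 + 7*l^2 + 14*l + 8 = (l + 1)*(l + 2)*(l + 4)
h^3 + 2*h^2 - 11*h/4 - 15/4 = (h - 3/2)*(h + 1)*(h + 5/2)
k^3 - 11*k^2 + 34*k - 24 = (k - 6)*(k - 4)*(k - 1)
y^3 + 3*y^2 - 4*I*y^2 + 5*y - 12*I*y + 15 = (y + 3)*(y - 5*I)*(y + I)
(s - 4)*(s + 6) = s^2 + 2*s - 24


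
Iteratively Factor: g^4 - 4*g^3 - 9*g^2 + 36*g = (g - 4)*(g^3 - 9*g) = g*(g - 4)*(g^2 - 9) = g*(g - 4)*(g + 3)*(g - 3)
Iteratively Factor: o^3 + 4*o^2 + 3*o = (o + 1)*(o^2 + 3*o) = o*(o + 1)*(o + 3)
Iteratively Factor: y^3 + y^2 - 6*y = (y - 2)*(y^2 + 3*y) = (y - 2)*(y + 3)*(y)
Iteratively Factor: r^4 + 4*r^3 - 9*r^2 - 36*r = (r - 3)*(r^3 + 7*r^2 + 12*r) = (r - 3)*(r + 3)*(r^2 + 4*r) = r*(r - 3)*(r + 3)*(r + 4)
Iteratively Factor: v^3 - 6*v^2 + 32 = (v - 4)*(v^2 - 2*v - 8) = (v - 4)^2*(v + 2)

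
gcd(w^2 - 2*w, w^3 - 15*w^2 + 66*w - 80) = w - 2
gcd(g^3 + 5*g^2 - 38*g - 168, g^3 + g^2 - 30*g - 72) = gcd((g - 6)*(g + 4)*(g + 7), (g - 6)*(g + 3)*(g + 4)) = g^2 - 2*g - 24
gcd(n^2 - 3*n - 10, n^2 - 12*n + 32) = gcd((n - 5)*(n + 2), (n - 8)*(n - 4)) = 1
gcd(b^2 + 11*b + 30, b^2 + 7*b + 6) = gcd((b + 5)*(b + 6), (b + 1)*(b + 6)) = b + 6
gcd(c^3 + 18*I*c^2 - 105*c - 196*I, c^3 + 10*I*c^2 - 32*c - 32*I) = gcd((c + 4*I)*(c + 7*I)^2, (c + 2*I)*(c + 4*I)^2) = c + 4*I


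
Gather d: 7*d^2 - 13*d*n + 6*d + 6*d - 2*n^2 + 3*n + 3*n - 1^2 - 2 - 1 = 7*d^2 + d*(12 - 13*n) - 2*n^2 + 6*n - 4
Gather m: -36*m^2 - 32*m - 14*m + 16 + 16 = -36*m^2 - 46*m + 32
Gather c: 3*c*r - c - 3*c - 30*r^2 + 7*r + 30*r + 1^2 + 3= c*(3*r - 4) - 30*r^2 + 37*r + 4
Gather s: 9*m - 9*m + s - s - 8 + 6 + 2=0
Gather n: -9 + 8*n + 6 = 8*n - 3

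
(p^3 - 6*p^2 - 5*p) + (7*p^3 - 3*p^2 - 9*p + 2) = 8*p^3 - 9*p^2 - 14*p + 2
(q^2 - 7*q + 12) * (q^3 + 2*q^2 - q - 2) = q^5 - 5*q^4 - 3*q^3 + 29*q^2 + 2*q - 24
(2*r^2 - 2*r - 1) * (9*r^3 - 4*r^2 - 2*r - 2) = 18*r^5 - 26*r^4 - 5*r^3 + 4*r^2 + 6*r + 2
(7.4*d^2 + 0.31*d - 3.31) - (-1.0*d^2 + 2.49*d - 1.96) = 8.4*d^2 - 2.18*d - 1.35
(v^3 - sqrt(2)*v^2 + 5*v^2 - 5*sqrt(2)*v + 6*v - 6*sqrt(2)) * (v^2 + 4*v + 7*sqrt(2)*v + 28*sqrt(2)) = v^5 + 6*sqrt(2)*v^4 + 9*v^4 + 12*v^3 + 54*sqrt(2)*v^3 - 102*v^2 + 156*sqrt(2)*v^2 - 364*v + 144*sqrt(2)*v - 336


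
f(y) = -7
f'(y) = 0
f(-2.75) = -7.00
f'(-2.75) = 0.00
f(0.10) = -7.00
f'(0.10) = 0.00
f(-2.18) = -7.00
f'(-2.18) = 0.00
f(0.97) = -7.00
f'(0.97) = 0.00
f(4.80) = -7.00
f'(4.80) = 0.00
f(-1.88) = -7.00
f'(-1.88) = 0.00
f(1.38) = -7.00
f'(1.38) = 0.00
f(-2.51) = -7.00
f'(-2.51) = 0.00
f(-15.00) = -7.00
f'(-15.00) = 0.00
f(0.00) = -7.00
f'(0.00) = 0.00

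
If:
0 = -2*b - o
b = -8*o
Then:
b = 0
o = 0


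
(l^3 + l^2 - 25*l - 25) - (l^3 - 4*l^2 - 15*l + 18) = 5*l^2 - 10*l - 43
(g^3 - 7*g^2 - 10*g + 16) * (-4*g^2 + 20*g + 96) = -4*g^5 + 48*g^4 - 4*g^3 - 936*g^2 - 640*g + 1536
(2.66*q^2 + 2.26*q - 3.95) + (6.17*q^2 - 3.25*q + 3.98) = 8.83*q^2 - 0.99*q + 0.0299999999999998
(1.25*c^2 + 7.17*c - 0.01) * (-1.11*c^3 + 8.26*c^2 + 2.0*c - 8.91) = -1.3875*c^5 + 2.3663*c^4 + 61.7353*c^3 + 3.1199*c^2 - 63.9047*c + 0.0891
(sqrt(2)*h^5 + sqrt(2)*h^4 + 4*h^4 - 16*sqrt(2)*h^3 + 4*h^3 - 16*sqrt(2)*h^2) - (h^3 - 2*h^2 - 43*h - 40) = sqrt(2)*h^5 + sqrt(2)*h^4 + 4*h^4 - 16*sqrt(2)*h^3 + 3*h^3 - 16*sqrt(2)*h^2 + 2*h^2 + 43*h + 40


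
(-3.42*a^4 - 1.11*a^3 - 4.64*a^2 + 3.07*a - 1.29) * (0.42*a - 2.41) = -1.4364*a^5 + 7.776*a^4 + 0.726300000000001*a^3 + 12.4718*a^2 - 7.9405*a + 3.1089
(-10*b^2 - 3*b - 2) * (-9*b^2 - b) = 90*b^4 + 37*b^3 + 21*b^2 + 2*b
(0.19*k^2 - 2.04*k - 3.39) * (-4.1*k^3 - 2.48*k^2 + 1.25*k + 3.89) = -0.779*k^5 + 7.8928*k^4 + 19.1957*k^3 + 6.5963*k^2 - 12.1731*k - 13.1871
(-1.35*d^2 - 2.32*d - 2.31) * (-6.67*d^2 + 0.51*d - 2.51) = 9.0045*d^4 + 14.7859*d^3 + 17.613*d^2 + 4.6451*d + 5.7981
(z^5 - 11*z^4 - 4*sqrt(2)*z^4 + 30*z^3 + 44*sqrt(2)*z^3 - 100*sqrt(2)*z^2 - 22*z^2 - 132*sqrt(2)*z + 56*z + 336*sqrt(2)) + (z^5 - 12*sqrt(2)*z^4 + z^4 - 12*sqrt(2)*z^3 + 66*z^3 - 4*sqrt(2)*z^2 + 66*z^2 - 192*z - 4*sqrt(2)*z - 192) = 2*z^5 - 16*sqrt(2)*z^4 - 10*z^4 + 32*sqrt(2)*z^3 + 96*z^3 - 104*sqrt(2)*z^2 + 44*z^2 - 136*sqrt(2)*z - 136*z - 192 + 336*sqrt(2)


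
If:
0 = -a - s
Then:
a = -s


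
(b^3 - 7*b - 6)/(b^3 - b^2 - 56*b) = (-b^3 + 7*b + 6)/(b*(-b^2 + b + 56))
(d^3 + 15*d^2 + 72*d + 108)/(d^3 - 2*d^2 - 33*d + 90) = (d^2 + 9*d + 18)/(d^2 - 8*d + 15)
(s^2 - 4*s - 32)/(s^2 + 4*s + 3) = (s^2 - 4*s - 32)/(s^2 + 4*s + 3)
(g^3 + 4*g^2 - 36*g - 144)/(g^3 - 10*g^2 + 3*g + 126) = (g^2 + 10*g + 24)/(g^2 - 4*g - 21)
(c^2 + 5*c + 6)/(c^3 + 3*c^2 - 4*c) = (c^2 + 5*c + 6)/(c*(c^2 + 3*c - 4))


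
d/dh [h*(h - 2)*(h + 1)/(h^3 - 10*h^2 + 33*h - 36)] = (-9*h^3 + 43*h^2 - 32*h - 24)/(h^5 - 17*h^4 + 115*h^3 - 387*h^2 + 648*h - 432)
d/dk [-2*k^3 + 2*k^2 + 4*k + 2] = -6*k^2 + 4*k + 4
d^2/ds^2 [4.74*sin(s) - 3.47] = -4.74*sin(s)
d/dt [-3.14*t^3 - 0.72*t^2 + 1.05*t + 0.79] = -9.42*t^2 - 1.44*t + 1.05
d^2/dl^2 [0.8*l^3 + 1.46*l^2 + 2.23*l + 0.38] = 4.8*l + 2.92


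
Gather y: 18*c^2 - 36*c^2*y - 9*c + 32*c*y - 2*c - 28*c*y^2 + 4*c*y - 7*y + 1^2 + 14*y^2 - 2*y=18*c^2 - 11*c + y^2*(14 - 28*c) + y*(-36*c^2 + 36*c - 9) + 1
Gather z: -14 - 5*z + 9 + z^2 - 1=z^2 - 5*z - 6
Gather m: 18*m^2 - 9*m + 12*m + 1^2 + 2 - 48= 18*m^2 + 3*m - 45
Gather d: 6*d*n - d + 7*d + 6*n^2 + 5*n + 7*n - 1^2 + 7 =d*(6*n + 6) + 6*n^2 + 12*n + 6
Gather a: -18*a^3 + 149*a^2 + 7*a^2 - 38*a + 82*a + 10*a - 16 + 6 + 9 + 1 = -18*a^3 + 156*a^2 + 54*a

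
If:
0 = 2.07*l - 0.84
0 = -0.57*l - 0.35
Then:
No Solution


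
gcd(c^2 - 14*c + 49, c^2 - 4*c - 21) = c - 7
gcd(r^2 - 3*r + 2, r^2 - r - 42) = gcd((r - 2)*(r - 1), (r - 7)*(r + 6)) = 1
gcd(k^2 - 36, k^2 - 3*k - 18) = k - 6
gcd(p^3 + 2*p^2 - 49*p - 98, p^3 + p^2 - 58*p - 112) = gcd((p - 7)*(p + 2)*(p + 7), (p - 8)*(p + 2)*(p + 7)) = p^2 + 9*p + 14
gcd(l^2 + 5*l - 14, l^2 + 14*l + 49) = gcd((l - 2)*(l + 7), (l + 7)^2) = l + 7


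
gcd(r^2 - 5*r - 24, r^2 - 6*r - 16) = r - 8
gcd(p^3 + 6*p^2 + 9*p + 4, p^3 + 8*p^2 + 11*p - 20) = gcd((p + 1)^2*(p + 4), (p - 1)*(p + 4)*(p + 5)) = p + 4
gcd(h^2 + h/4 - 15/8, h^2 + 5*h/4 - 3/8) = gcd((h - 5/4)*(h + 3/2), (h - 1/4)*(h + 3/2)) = h + 3/2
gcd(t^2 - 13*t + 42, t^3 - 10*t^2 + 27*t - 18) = t - 6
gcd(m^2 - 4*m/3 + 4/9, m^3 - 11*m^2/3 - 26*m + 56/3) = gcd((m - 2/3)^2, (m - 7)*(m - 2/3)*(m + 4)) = m - 2/3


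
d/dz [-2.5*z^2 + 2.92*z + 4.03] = 2.92 - 5.0*z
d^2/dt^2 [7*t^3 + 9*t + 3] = 42*t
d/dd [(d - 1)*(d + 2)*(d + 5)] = 3*d^2 + 12*d + 3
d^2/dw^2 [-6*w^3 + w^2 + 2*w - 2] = 2 - 36*w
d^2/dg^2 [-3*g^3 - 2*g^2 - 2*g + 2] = -18*g - 4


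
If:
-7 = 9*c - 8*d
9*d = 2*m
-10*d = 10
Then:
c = -5/3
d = -1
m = -9/2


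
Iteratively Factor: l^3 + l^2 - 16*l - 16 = (l - 4)*(l^2 + 5*l + 4) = (l - 4)*(l + 4)*(l + 1)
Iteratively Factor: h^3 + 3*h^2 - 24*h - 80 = (h + 4)*(h^2 - h - 20) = (h + 4)^2*(h - 5)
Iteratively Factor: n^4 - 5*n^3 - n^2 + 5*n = (n)*(n^3 - 5*n^2 - n + 5) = n*(n - 1)*(n^2 - 4*n - 5) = n*(n - 1)*(n + 1)*(n - 5)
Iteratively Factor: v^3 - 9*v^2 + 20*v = (v - 5)*(v^2 - 4*v) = v*(v - 5)*(v - 4)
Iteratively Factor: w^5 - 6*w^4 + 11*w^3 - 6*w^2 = (w - 1)*(w^4 - 5*w^3 + 6*w^2) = (w - 2)*(w - 1)*(w^3 - 3*w^2) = w*(w - 2)*(w - 1)*(w^2 - 3*w) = w*(w - 3)*(w - 2)*(w - 1)*(w)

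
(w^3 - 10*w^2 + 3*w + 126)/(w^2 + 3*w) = w - 13 + 42/w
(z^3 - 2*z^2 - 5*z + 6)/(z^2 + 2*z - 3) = (z^2 - z - 6)/(z + 3)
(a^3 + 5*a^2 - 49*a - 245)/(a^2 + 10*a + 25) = (a^2 - 49)/(a + 5)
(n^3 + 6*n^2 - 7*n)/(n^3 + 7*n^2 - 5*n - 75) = n*(n^2 + 6*n - 7)/(n^3 + 7*n^2 - 5*n - 75)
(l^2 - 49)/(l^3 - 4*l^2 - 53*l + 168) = (l - 7)/(l^2 - 11*l + 24)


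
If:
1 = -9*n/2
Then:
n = -2/9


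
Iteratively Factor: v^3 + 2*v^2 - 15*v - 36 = (v - 4)*(v^2 + 6*v + 9) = (v - 4)*(v + 3)*(v + 3)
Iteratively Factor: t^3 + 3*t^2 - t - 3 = (t + 3)*(t^2 - 1) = (t - 1)*(t + 3)*(t + 1)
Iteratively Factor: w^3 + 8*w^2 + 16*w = (w)*(w^2 + 8*w + 16) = w*(w + 4)*(w + 4)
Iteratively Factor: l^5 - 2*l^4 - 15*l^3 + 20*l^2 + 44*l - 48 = (l + 2)*(l^4 - 4*l^3 - 7*l^2 + 34*l - 24) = (l + 2)*(l + 3)*(l^3 - 7*l^2 + 14*l - 8) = (l - 2)*(l + 2)*(l + 3)*(l^2 - 5*l + 4) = (l - 4)*(l - 2)*(l + 2)*(l + 3)*(l - 1)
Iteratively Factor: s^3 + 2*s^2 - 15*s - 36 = (s + 3)*(s^2 - s - 12) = (s - 4)*(s + 3)*(s + 3)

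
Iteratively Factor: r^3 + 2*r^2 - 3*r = (r)*(r^2 + 2*r - 3) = r*(r - 1)*(r + 3)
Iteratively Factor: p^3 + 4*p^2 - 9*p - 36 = (p + 4)*(p^2 - 9) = (p - 3)*(p + 4)*(p + 3)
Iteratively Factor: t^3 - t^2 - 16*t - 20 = (t + 2)*(t^2 - 3*t - 10) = (t - 5)*(t + 2)*(t + 2)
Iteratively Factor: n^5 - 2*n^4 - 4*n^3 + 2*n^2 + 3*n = (n + 1)*(n^4 - 3*n^3 - n^2 + 3*n) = n*(n + 1)*(n^3 - 3*n^2 - n + 3) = n*(n + 1)^2*(n^2 - 4*n + 3) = n*(n - 1)*(n + 1)^2*(n - 3)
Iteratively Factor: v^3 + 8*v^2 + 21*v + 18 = (v + 2)*(v^2 + 6*v + 9) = (v + 2)*(v + 3)*(v + 3)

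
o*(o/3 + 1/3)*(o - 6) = o^3/3 - 5*o^2/3 - 2*o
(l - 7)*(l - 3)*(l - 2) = l^3 - 12*l^2 + 41*l - 42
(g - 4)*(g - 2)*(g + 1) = g^3 - 5*g^2 + 2*g + 8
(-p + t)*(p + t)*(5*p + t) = -5*p^3 - p^2*t + 5*p*t^2 + t^3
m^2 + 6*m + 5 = (m + 1)*(m + 5)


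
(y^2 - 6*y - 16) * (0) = 0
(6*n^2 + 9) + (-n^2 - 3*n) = 5*n^2 - 3*n + 9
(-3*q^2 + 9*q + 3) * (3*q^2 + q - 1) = -9*q^4 + 24*q^3 + 21*q^2 - 6*q - 3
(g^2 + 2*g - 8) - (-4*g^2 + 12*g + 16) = 5*g^2 - 10*g - 24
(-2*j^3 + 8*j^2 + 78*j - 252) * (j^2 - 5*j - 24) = -2*j^5 + 18*j^4 + 86*j^3 - 834*j^2 - 612*j + 6048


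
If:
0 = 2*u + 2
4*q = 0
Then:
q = 0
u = -1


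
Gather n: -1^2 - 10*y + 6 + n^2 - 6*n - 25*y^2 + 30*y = n^2 - 6*n - 25*y^2 + 20*y + 5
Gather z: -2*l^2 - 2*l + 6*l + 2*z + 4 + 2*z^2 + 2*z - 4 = -2*l^2 + 4*l + 2*z^2 + 4*z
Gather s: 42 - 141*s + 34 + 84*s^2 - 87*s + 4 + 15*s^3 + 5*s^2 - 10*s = 15*s^3 + 89*s^2 - 238*s + 80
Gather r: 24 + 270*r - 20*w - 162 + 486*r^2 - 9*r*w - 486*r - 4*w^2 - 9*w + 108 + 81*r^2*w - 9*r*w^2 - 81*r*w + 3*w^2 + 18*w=r^2*(81*w + 486) + r*(-9*w^2 - 90*w - 216) - w^2 - 11*w - 30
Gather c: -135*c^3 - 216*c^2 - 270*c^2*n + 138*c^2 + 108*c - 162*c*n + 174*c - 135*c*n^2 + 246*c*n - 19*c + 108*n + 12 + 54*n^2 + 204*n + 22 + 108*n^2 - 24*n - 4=-135*c^3 + c^2*(-270*n - 78) + c*(-135*n^2 + 84*n + 263) + 162*n^2 + 288*n + 30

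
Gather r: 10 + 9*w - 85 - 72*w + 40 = -63*w - 35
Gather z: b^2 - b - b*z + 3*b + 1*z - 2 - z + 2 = b^2 - b*z + 2*b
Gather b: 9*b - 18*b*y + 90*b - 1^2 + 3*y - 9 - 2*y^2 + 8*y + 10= b*(99 - 18*y) - 2*y^2 + 11*y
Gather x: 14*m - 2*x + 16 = 14*m - 2*x + 16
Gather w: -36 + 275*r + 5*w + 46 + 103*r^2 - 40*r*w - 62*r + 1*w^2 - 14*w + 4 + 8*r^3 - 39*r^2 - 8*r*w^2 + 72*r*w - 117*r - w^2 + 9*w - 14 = 8*r^3 + 64*r^2 - 8*r*w^2 + 32*r*w + 96*r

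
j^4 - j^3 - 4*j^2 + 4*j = j*(j - 2)*(j - 1)*(j + 2)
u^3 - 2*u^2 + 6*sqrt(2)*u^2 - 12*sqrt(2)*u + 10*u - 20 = (u - 2)*(u + sqrt(2))*(u + 5*sqrt(2))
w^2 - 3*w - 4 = (w - 4)*(w + 1)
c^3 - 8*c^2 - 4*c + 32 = (c - 8)*(c - 2)*(c + 2)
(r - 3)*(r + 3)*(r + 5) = r^3 + 5*r^2 - 9*r - 45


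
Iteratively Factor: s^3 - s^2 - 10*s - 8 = (s + 1)*(s^2 - 2*s - 8) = (s - 4)*(s + 1)*(s + 2)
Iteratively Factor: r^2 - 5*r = (r)*(r - 5)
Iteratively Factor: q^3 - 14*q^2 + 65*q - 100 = (q - 5)*(q^2 - 9*q + 20) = (q - 5)*(q - 4)*(q - 5)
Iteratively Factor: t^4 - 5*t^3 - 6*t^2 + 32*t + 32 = (t + 1)*(t^3 - 6*t^2 + 32) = (t + 1)*(t + 2)*(t^2 - 8*t + 16) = (t - 4)*(t + 1)*(t + 2)*(t - 4)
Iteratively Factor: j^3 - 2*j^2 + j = (j)*(j^2 - 2*j + 1) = j*(j - 1)*(j - 1)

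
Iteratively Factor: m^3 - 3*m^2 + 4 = (m + 1)*(m^2 - 4*m + 4) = (m - 2)*(m + 1)*(m - 2)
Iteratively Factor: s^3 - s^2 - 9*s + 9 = (s - 3)*(s^2 + 2*s - 3) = (s - 3)*(s - 1)*(s + 3)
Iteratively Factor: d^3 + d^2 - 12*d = (d + 4)*(d^2 - 3*d) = d*(d + 4)*(d - 3)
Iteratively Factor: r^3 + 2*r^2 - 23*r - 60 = (r - 5)*(r^2 + 7*r + 12) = (r - 5)*(r + 3)*(r + 4)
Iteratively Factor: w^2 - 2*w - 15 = (w + 3)*(w - 5)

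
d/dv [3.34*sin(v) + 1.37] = 3.34*cos(v)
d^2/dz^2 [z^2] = 2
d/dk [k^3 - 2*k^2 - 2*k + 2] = 3*k^2 - 4*k - 2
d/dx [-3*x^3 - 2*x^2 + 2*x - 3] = -9*x^2 - 4*x + 2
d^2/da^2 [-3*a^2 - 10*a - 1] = -6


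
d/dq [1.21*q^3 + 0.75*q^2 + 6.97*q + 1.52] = 3.63*q^2 + 1.5*q + 6.97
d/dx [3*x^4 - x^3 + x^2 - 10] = x*(12*x^2 - 3*x + 2)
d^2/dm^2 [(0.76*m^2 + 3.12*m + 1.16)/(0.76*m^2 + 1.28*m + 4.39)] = (4.44089209850063e-16*m^4 + 2.12556799999999*m^3 - 11.193888*m^2 - 55.68672*m - 9.70957600000001)/(0.438976*m^6 + 2.217984*m^5 + 11.342544*m^4 + 27.720704*m^3 + 65.518116*m^2 + 74.004864*m + 84.604519)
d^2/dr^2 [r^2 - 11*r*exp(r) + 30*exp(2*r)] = -11*r*exp(r) + 120*exp(2*r) - 22*exp(r) + 2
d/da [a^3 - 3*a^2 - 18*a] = 3*a^2 - 6*a - 18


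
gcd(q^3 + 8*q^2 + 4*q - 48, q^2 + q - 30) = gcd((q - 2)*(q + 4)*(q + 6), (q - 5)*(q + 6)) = q + 6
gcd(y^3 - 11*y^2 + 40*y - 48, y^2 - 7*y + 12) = y^2 - 7*y + 12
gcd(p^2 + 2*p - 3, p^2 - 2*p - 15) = p + 3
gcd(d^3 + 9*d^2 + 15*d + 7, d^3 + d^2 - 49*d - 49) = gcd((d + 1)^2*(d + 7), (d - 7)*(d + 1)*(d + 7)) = d^2 + 8*d + 7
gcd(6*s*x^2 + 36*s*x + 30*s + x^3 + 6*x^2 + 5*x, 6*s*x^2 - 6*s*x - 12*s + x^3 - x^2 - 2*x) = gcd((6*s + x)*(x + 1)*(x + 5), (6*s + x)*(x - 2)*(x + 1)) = 6*s*x + 6*s + x^2 + x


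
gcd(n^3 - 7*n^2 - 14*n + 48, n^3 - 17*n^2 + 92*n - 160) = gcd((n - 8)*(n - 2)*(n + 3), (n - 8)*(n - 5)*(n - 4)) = n - 8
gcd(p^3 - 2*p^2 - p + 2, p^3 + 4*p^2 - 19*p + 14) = p^2 - 3*p + 2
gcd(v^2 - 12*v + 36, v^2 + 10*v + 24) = 1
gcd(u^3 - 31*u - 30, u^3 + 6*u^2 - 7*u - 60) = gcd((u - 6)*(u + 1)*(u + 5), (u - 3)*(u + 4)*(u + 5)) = u + 5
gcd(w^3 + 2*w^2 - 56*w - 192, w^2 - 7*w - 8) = w - 8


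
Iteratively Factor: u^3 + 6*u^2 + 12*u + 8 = (u + 2)*(u^2 + 4*u + 4) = (u + 2)^2*(u + 2)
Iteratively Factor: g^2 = (g)*(g)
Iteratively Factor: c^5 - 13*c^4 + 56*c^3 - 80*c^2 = (c - 4)*(c^4 - 9*c^3 + 20*c^2) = (c - 4)^2*(c^3 - 5*c^2) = c*(c - 4)^2*(c^2 - 5*c) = c*(c - 5)*(c - 4)^2*(c)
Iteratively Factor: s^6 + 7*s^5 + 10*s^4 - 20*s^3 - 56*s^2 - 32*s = (s + 2)*(s^5 + 5*s^4 - 20*s^2 - 16*s) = (s - 2)*(s + 2)*(s^4 + 7*s^3 + 14*s^2 + 8*s) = (s - 2)*(s + 2)^2*(s^3 + 5*s^2 + 4*s) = (s - 2)*(s + 1)*(s + 2)^2*(s^2 + 4*s) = (s - 2)*(s + 1)*(s + 2)^2*(s + 4)*(s)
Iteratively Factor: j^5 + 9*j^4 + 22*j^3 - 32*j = (j - 1)*(j^4 + 10*j^3 + 32*j^2 + 32*j) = j*(j - 1)*(j^3 + 10*j^2 + 32*j + 32) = j*(j - 1)*(j + 2)*(j^2 + 8*j + 16) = j*(j - 1)*(j + 2)*(j + 4)*(j + 4)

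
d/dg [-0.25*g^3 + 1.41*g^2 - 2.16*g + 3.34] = -0.75*g^2 + 2.82*g - 2.16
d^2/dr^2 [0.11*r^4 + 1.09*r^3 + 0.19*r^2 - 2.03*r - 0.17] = 1.32*r^2 + 6.54*r + 0.38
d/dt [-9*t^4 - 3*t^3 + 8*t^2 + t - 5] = -36*t^3 - 9*t^2 + 16*t + 1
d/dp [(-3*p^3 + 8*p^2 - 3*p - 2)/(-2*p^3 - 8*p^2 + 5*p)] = 2*(20*p^4 - 21*p^3 + 2*p^2 - 16*p + 5)/(p^2*(4*p^4 + 32*p^3 + 44*p^2 - 80*p + 25))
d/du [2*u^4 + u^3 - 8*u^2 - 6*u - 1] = 8*u^3 + 3*u^2 - 16*u - 6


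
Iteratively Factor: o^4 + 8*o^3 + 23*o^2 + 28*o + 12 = (o + 2)*(o^3 + 6*o^2 + 11*o + 6) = (o + 1)*(o + 2)*(o^2 + 5*o + 6) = (o + 1)*(o + 2)^2*(o + 3)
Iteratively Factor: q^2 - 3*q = (q)*(q - 3)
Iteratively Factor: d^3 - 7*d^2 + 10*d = (d)*(d^2 - 7*d + 10) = d*(d - 2)*(d - 5)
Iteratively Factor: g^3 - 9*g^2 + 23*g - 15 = (g - 1)*(g^2 - 8*g + 15) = (g - 5)*(g - 1)*(g - 3)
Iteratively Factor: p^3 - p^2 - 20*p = (p - 5)*(p^2 + 4*p) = p*(p - 5)*(p + 4)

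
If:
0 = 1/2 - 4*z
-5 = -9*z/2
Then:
No Solution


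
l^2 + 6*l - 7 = (l - 1)*(l + 7)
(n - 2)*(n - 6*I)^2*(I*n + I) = I*n^4 + 12*n^3 - I*n^3 - 12*n^2 - 38*I*n^2 - 24*n + 36*I*n + 72*I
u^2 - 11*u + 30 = (u - 6)*(u - 5)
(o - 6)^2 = o^2 - 12*o + 36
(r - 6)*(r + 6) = r^2 - 36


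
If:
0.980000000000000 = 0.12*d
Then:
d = 8.17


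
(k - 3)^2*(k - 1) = k^3 - 7*k^2 + 15*k - 9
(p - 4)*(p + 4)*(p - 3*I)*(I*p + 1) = I*p^4 + 4*p^3 - 19*I*p^2 - 64*p + 48*I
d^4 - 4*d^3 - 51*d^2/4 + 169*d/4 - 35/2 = (d - 5)*(d - 2)*(d - 1/2)*(d + 7/2)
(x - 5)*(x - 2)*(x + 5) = x^3 - 2*x^2 - 25*x + 50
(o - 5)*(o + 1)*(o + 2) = o^3 - 2*o^2 - 13*o - 10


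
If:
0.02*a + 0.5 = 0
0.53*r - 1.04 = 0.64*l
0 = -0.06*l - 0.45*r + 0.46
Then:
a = -25.00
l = -0.70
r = 1.12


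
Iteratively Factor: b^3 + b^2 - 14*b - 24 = (b - 4)*(b^2 + 5*b + 6) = (b - 4)*(b + 3)*(b + 2)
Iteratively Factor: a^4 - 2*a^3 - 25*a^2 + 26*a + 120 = (a - 5)*(a^3 + 3*a^2 - 10*a - 24) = (a - 5)*(a - 3)*(a^2 + 6*a + 8) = (a - 5)*(a - 3)*(a + 2)*(a + 4)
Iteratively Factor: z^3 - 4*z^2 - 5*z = (z - 5)*(z^2 + z) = (z - 5)*(z + 1)*(z)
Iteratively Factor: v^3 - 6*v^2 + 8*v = (v - 2)*(v^2 - 4*v) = (v - 4)*(v - 2)*(v)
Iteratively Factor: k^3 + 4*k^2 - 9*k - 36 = (k - 3)*(k^2 + 7*k + 12) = (k - 3)*(k + 4)*(k + 3)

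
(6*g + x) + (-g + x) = 5*g + 2*x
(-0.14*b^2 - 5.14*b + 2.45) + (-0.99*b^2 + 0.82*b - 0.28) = -1.13*b^2 - 4.32*b + 2.17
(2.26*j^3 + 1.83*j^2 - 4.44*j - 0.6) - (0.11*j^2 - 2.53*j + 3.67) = 2.26*j^3 + 1.72*j^2 - 1.91*j - 4.27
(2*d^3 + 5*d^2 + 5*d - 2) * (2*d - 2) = 4*d^4 + 6*d^3 - 14*d + 4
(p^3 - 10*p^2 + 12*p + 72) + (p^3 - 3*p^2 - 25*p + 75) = 2*p^3 - 13*p^2 - 13*p + 147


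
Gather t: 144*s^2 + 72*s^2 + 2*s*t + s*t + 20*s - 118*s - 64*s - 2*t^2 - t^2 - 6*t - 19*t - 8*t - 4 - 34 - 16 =216*s^2 - 162*s - 3*t^2 + t*(3*s - 33) - 54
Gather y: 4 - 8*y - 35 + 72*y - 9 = 64*y - 40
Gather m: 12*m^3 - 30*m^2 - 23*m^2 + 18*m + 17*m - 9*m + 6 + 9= 12*m^3 - 53*m^2 + 26*m + 15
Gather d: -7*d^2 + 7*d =-7*d^2 + 7*d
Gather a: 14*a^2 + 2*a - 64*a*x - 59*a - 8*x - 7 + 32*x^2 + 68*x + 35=14*a^2 + a*(-64*x - 57) + 32*x^2 + 60*x + 28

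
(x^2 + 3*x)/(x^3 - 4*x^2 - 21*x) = 1/(x - 7)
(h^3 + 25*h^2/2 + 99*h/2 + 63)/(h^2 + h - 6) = (h^2 + 19*h/2 + 21)/(h - 2)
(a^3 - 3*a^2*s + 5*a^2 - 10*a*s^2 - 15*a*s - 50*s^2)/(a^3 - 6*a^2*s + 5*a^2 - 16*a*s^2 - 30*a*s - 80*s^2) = (-a + 5*s)/(-a + 8*s)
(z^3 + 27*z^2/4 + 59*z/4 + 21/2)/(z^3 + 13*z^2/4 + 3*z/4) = (4*z^2 + 15*z + 14)/(z*(4*z + 1))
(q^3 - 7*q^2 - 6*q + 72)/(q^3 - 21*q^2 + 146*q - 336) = (q^2 - q - 12)/(q^2 - 15*q + 56)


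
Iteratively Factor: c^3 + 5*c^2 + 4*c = (c + 4)*(c^2 + c) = c*(c + 4)*(c + 1)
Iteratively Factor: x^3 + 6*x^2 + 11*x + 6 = (x + 2)*(x^2 + 4*x + 3) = (x + 1)*(x + 2)*(x + 3)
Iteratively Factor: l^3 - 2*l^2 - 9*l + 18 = (l - 2)*(l^2 - 9) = (l - 3)*(l - 2)*(l + 3)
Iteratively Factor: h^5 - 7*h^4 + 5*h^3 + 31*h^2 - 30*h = (h)*(h^4 - 7*h^3 + 5*h^2 + 31*h - 30) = h*(h - 5)*(h^3 - 2*h^2 - 5*h + 6) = h*(h - 5)*(h + 2)*(h^2 - 4*h + 3) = h*(h - 5)*(h - 1)*(h + 2)*(h - 3)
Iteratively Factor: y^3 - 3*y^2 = (y)*(y^2 - 3*y) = y^2*(y - 3)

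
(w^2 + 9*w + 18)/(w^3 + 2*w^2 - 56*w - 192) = (w + 3)/(w^2 - 4*w - 32)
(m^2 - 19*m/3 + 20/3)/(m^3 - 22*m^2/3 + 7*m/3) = (3*m^2 - 19*m + 20)/(m*(3*m^2 - 22*m + 7))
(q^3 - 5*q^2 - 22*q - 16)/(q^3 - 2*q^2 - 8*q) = (q^2 - 7*q - 8)/(q*(q - 4))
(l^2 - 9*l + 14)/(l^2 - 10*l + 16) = (l - 7)/(l - 8)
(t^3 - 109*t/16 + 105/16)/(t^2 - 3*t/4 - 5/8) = (4*t^2 + 5*t - 21)/(2*(2*t + 1))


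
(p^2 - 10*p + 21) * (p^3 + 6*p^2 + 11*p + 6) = p^5 - 4*p^4 - 28*p^3 + 22*p^2 + 171*p + 126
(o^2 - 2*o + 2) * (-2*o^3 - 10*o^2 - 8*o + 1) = -2*o^5 - 6*o^4 + 8*o^3 - 3*o^2 - 18*o + 2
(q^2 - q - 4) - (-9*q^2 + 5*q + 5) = 10*q^2 - 6*q - 9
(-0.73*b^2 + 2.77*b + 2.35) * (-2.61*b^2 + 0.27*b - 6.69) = 1.9053*b^4 - 7.4268*b^3 - 0.5019*b^2 - 17.8968*b - 15.7215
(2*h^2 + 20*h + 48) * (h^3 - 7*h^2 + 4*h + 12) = 2*h^5 + 6*h^4 - 84*h^3 - 232*h^2 + 432*h + 576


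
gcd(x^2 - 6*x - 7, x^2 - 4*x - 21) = x - 7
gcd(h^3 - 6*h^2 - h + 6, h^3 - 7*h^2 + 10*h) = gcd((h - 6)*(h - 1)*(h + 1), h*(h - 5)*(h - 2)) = 1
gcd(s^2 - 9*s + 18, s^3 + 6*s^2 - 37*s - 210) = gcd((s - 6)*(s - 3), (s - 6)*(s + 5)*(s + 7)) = s - 6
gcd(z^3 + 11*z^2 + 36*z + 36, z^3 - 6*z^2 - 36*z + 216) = z + 6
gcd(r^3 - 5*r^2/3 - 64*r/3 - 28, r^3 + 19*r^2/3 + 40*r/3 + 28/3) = r^2 + 13*r/3 + 14/3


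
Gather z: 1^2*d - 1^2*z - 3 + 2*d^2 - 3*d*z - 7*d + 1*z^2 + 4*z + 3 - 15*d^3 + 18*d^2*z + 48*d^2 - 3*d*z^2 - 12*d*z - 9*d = -15*d^3 + 50*d^2 - 15*d + z^2*(1 - 3*d) + z*(18*d^2 - 15*d + 3)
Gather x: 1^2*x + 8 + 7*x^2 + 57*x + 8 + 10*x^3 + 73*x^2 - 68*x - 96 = 10*x^3 + 80*x^2 - 10*x - 80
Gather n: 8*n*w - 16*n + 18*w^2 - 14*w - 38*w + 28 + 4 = n*(8*w - 16) + 18*w^2 - 52*w + 32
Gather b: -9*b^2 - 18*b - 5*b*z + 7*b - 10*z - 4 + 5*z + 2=-9*b^2 + b*(-5*z - 11) - 5*z - 2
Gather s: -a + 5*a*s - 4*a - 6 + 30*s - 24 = -5*a + s*(5*a + 30) - 30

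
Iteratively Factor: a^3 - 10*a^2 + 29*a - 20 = (a - 1)*(a^2 - 9*a + 20) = (a - 4)*(a - 1)*(a - 5)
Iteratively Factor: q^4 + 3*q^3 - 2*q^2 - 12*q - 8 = (q + 2)*(q^3 + q^2 - 4*q - 4) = (q - 2)*(q + 2)*(q^2 + 3*q + 2) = (q - 2)*(q + 1)*(q + 2)*(q + 2)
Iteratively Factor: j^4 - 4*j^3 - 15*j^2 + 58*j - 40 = (j - 5)*(j^3 + j^2 - 10*j + 8) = (j - 5)*(j - 2)*(j^2 + 3*j - 4) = (j - 5)*(j - 2)*(j - 1)*(j + 4)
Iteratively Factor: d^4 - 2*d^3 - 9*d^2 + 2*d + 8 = (d + 1)*(d^3 - 3*d^2 - 6*d + 8) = (d - 1)*(d + 1)*(d^2 - 2*d - 8) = (d - 1)*(d + 1)*(d + 2)*(d - 4)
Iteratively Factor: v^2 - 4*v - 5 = (v - 5)*(v + 1)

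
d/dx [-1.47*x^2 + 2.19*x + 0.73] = 2.19 - 2.94*x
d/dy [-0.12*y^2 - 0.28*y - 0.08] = -0.24*y - 0.28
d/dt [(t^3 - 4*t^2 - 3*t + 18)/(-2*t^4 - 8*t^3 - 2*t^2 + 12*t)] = (t^4 - 12*t^3 + 18*t^2 + 36*t - 27)/(2*t^2*(t^4 + 4*t^3 - 2*t^2 - 12*t + 9))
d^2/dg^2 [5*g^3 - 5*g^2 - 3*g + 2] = 30*g - 10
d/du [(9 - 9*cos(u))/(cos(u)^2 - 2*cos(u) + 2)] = 9*(2 - cos(u))*sin(u)*cos(u)/(cos(u)^2 - 2*cos(u) + 2)^2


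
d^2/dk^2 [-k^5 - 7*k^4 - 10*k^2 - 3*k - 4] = -20*k^3 - 84*k^2 - 20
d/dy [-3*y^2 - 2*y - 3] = -6*y - 2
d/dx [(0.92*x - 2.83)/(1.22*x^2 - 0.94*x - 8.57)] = (-1.1224*x^2 + 6.9052*x - 10.5446)/(1.4884*x^4 - 2.2936*x^3 - 20.0272*x^2 + 16.1116*x + 73.4449)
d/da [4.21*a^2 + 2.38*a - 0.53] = 8.42*a + 2.38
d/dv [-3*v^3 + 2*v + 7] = 2 - 9*v^2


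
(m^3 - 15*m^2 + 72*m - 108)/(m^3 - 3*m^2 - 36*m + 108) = (m - 6)/(m + 6)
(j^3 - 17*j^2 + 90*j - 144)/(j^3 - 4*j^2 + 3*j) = (j^2 - 14*j + 48)/(j*(j - 1))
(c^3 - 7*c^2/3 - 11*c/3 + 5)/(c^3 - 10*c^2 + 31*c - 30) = (3*c^2 + 2*c - 5)/(3*(c^2 - 7*c + 10))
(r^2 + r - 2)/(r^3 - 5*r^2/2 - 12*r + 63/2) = 2*(r^2 + r - 2)/(2*r^3 - 5*r^2 - 24*r + 63)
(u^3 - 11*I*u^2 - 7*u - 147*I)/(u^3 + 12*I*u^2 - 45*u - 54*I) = (u^2 - 14*I*u - 49)/(u^2 + 9*I*u - 18)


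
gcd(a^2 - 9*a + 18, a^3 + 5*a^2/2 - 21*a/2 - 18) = a - 3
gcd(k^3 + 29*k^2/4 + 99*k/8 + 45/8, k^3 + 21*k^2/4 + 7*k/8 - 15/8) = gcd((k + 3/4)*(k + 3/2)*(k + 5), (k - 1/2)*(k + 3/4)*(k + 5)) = k^2 + 23*k/4 + 15/4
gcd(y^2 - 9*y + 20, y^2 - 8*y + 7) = 1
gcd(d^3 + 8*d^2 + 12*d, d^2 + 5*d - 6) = d + 6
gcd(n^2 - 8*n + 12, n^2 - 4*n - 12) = n - 6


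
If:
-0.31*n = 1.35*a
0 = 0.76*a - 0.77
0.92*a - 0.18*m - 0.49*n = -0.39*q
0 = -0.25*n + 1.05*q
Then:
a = 1.01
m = 14.91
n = -4.41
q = -1.05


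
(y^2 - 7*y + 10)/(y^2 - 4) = (y - 5)/(y + 2)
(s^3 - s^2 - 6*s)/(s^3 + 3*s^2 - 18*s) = (s + 2)/(s + 6)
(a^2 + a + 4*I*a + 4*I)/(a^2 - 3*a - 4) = (a + 4*I)/(a - 4)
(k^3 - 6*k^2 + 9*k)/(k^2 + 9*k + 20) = k*(k^2 - 6*k + 9)/(k^2 + 9*k + 20)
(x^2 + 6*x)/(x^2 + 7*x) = (x + 6)/(x + 7)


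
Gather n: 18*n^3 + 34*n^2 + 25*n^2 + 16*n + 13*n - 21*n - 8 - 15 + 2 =18*n^3 + 59*n^2 + 8*n - 21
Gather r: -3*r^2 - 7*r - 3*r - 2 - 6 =-3*r^2 - 10*r - 8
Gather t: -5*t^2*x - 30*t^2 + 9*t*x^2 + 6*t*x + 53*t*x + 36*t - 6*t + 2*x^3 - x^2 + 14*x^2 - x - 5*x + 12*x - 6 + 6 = t^2*(-5*x - 30) + t*(9*x^2 + 59*x + 30) + 2*x^3 + 13*x^2 + 6*x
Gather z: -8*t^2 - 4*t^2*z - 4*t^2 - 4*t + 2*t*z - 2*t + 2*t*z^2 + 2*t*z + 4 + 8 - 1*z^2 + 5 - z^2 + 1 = -12*t^2 - 6*t + z^2*(2*t - 2) + z*(-4*t^2 + 4*t) + 18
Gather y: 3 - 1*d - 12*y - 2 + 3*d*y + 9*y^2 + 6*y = -d + 9*y^2 + y*(3*d - 6) + 1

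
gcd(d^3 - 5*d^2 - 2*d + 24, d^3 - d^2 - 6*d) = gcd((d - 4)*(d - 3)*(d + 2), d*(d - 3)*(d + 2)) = d^2 - d - 6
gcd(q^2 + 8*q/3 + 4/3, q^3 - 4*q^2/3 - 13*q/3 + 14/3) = q + 2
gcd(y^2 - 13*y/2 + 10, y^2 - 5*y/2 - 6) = y - 4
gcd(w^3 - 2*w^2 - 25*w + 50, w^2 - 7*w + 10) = w^2 - 7*w + 10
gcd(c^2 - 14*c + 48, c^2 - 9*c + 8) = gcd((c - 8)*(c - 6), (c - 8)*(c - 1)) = c - 8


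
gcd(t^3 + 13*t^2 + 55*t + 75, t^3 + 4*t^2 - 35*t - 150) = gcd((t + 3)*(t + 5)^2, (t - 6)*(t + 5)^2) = t^2 + 10*t + 25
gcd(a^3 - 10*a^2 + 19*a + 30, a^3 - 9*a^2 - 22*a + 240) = a - 6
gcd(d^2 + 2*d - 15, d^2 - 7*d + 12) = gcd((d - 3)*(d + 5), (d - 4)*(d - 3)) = d - 3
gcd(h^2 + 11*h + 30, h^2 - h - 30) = h + 5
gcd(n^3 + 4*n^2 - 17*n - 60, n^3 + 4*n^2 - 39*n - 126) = n + 3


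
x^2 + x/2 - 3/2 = (x - 1)*(x + 3/2)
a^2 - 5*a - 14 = (a - 7)*(a + 2)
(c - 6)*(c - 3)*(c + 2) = c^3 - 7*c^2 + 36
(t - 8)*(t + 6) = t^2 - 2*t - 48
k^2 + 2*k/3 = k*(k + 2/3)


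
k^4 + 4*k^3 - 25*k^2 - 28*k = k*(k - 4)*(k + 1)*(k + 7)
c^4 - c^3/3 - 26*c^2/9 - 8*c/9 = c*(c - 2)*(c + 1/3)*(c + 4/3)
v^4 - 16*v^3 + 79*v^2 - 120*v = v*(v - 8)*(v - 5)*(v - 3)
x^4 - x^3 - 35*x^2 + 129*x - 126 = (x - 3)^2*(x - 2)*(x + 7)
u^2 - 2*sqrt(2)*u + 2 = (u - sqrt(2))^2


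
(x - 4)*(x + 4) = x^2 - 16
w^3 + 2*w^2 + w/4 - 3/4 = (w - 1/2)*(w + 1)*(w + 3/2)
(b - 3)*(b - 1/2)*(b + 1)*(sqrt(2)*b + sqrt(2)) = sqrt(2)*b^4 - 3*sqrt(2)*b^3/2 - 9*sqrt(2)*b^2/2 - sqrt(2)*b/2 + 3*sqrt(2)/2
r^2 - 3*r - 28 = (r - 7)*(r + 4)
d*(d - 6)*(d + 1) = d^3 - 5*d^2 - 6*d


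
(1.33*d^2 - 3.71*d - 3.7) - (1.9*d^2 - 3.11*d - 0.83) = -0.57*d^2 - 0.6*d - 2.87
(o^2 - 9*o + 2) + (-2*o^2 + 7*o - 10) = -o^2 - 2*o - 8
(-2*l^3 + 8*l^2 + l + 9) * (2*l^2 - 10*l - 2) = -4*l^5 + 36*l^4 - 74*l^3 - 8*l^2 - 92*l - 18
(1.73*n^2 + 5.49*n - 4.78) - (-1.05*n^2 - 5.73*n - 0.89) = 2.78*n^2 + 11.22*n - 3.89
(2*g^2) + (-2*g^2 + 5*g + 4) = 5*g + 4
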